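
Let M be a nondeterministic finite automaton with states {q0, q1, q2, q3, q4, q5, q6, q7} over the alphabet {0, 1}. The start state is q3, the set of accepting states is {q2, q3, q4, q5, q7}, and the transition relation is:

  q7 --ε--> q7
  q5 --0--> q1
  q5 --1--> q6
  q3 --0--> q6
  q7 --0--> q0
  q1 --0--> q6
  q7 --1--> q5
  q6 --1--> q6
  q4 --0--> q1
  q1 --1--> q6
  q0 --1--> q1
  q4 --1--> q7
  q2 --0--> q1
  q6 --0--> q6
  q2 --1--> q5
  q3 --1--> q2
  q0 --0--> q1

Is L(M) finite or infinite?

The useful states (reachable from q3 and able to reach an accepting state) are {q2, q3, q5}.
Restricted to these states the transition graph has no cycle, so every accepting path has bounded length and L is finite.

finite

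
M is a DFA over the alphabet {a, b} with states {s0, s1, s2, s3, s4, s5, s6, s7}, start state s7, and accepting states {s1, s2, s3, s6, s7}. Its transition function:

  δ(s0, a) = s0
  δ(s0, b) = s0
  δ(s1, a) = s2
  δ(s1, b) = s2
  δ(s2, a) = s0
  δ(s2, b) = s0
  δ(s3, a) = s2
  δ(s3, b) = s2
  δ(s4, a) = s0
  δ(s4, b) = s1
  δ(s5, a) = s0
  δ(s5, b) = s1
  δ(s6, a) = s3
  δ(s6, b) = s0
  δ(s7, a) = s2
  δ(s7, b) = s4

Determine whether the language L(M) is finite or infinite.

finite

The useful states (reachable from s7 and able to reach an accepting state) are {s1, s2, s4, s7}.
Restricted to these states the transition graph has no cycle, so every accepting path has bounded length and L is finite.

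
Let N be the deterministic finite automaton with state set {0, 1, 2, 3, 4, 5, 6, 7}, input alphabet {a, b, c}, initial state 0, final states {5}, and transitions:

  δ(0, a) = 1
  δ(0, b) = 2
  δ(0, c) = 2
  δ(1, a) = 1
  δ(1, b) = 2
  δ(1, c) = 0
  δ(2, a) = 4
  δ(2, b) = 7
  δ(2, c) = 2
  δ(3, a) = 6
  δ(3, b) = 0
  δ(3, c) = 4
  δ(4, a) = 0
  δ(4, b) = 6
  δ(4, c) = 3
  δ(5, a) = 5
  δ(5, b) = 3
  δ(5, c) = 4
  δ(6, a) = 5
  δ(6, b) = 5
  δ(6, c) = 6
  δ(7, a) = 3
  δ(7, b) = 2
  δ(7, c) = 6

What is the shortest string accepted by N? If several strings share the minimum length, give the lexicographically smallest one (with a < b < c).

baba

A breadth-first search from 0 reaches an accepting state first via the path 0 → 2 → 4 → 6 → 5 on input baba.
No string of length < 4 is accepted (BFS exhausts all shorter strings without reaching an accepting state), and baba is the lexicographically least accepting string of length 4.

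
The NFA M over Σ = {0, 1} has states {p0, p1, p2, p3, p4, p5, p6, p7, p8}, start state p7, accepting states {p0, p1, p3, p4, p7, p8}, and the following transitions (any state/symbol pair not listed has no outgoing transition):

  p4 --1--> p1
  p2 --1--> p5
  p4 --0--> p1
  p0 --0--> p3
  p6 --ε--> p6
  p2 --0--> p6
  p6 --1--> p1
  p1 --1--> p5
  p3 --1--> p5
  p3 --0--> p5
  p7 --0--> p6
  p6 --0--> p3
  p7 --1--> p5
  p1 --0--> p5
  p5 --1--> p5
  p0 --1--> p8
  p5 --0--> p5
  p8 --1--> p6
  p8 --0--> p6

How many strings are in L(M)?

The useful subgraph on states {p1, p3, p6, p7} is acyclic, so L(M) is finite; the longest accepting path visits 3 useful states, giving maximum string length 2.
Counting accepting paths from p7 by length: 1 of length 0, 2 of length 2. Total 3.

3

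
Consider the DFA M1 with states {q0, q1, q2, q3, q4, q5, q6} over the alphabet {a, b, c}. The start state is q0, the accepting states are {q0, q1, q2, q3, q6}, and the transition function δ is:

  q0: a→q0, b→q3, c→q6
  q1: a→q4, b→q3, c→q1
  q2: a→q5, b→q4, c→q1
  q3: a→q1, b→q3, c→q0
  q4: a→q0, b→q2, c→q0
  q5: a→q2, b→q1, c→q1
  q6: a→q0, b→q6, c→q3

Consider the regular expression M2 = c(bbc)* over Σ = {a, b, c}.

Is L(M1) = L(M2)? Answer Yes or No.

The empty string ε is accepted by M1 but rejected by M2.
So L(M1) ≠ L(M2).

No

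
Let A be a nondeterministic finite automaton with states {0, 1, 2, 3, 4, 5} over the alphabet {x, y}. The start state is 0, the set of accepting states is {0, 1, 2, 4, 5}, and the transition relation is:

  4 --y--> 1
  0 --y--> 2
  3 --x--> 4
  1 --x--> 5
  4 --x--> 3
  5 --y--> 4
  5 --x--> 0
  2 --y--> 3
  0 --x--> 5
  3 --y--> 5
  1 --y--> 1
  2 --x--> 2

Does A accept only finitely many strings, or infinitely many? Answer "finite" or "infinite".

State 2 is reachable from the start and can reach an accepting state, and it lies on the cycle 2 → 2.
Traversing that cycle any number of times yields accepted strings of unbounded length, so the language is infinite.

infinite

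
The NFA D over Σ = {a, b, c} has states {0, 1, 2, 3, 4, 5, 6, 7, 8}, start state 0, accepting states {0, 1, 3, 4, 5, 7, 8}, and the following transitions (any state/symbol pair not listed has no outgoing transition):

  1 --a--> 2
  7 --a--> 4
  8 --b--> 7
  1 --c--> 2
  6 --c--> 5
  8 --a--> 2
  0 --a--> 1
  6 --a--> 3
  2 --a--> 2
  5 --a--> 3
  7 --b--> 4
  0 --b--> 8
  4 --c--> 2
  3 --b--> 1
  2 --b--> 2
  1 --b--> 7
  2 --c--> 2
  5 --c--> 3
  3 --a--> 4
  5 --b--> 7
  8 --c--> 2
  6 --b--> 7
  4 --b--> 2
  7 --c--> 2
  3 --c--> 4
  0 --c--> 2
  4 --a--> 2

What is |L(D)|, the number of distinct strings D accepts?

9

The useful subgraph on states {0, 1, 4, 7, 8} is acyclic, so L(D) is finite; the longest accepting path visits 4 useful states, giving maximum string length 3.
Counting accepting paths from 0 by length: 1 of length 0, 2 of length 1, 2 of length 2, 4 of length 3. Total 9.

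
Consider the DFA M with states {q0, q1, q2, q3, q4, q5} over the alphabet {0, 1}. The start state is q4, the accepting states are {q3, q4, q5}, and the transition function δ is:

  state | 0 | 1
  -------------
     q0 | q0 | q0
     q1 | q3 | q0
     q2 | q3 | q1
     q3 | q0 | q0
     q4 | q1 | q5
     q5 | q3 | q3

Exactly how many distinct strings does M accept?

The useful subgraph on states {q1, q3, q4, q5} is acyclic, so L(M) is finite; the longest accepting path visits 3 useful states, giving maximum string length 2.
Counting accepting paths from q4 by length: 1 of length 0, 1 of length 1, 3 of length 2. Total 5.

5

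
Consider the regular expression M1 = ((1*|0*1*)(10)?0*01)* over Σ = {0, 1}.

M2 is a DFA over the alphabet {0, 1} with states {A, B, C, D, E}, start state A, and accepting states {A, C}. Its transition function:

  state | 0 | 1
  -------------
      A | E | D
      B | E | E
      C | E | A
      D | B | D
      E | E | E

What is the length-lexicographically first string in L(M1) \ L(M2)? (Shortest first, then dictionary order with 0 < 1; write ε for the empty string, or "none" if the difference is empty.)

The string 01 is accepted by M1 but not by M2.
No shorter string lies in the difference, and 01 is the lexicographically first length-2 string in L(M1) \ L(M2).

01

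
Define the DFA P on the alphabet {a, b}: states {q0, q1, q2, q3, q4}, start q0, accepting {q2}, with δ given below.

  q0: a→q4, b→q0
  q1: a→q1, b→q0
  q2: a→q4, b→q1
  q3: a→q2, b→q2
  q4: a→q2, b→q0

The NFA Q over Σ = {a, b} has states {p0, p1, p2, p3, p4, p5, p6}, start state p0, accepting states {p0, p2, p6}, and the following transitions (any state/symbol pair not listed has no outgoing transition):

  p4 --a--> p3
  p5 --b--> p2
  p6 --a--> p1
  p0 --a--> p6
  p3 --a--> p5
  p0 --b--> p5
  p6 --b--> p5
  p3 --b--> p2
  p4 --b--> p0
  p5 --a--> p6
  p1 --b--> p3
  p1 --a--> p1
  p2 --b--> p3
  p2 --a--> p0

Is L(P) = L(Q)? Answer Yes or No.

The string aa is accepted by P but rejected by Q.
So L(P) ≠ L(Q).

No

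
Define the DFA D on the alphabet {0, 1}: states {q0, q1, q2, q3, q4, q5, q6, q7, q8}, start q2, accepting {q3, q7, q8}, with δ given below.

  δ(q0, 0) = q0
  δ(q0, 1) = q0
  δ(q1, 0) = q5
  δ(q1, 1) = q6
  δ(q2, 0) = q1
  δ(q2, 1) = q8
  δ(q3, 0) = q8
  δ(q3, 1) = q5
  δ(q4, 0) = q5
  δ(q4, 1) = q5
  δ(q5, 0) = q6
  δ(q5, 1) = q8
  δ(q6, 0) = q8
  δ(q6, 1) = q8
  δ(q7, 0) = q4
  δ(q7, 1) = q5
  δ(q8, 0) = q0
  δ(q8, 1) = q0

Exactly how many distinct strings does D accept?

6

The useful subgraph on states {q1, q2, q5, q6, q8} is acyclic, so L(D) is finite; the longest accepting path visits 5 useful states, giving maximum string length 4.
Counting accepting paths from q2 by length: 1 of length 1, 3 of length 3, 2 of length 4. Total 6.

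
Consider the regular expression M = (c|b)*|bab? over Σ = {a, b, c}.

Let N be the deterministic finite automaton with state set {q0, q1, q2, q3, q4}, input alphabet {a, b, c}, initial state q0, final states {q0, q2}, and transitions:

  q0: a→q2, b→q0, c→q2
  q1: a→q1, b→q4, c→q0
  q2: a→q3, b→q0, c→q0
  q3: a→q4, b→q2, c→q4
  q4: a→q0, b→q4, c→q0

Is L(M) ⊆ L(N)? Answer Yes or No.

Converting the expression M to a DFA (subset construction, then merging equivalent states) gives the minimal DFA with states {m0, m1, m2, m3, m4, m5}, start state m0, accepting states {m0, m2, m3, m4, m5} and transitions m0: a→m1, b→m2, c→m3; m1: a→m1, b→m1, c→m1; m2: a→m4, b→m3, c→m3; m3: a→m1, b→m3, c→m3; m4: a→m1, b→m5, c→m1; m5: a→m1, b→m1, c→m1.
Exploring the product automaton M × N from the start pair (m0, q0), following both machines on each input symbol, reaches 10 state pairs: (m0, q0), (m1, q2), (m2, q0), (m3, q2), (m1, q3), (m1, q0), (m4, q2), (m3, q0), (m1, q4), (m5, q0).
M accepts in {m0, m2, m3, m4, m5} and N accepts in {q0, q2}. The reachable pairs whose M-component is accepting are (m0, q0), (m2, q0), (m3, q2), (m4, q2), (m3, q0), (m5, q0); in each of them the N-component is accepting too, so the product for L(M) \ L(N) (M-component accepting, N-component rejecting) has no reachable accepting pair and the difference is empty.
Hence every string in L(M) is also in L(N).

Yes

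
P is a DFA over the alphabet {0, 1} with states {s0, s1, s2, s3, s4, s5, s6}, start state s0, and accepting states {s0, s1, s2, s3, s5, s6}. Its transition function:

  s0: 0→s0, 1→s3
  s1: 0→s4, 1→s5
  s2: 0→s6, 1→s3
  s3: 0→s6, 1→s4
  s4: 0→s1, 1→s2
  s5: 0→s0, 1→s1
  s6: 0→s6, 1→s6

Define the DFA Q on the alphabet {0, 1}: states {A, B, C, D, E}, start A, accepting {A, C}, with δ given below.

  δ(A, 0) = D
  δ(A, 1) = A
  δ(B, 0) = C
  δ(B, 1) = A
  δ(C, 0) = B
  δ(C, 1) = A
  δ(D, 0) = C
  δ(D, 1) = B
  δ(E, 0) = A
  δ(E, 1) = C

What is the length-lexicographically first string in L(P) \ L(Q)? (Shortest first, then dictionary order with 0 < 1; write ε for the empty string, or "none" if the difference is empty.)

The string 0 is accepted by P but not by Q.
No shorter string lies in the difference, and 0 is the lexicographically first length-1 string in L(P) \ L(Q).

0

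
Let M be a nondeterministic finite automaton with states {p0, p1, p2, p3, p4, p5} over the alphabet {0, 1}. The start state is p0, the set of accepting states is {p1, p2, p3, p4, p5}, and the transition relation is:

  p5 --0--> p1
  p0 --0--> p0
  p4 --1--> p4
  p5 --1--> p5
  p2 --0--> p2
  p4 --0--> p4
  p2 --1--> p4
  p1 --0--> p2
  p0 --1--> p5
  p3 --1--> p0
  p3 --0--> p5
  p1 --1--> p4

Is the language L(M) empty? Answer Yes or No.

The string 1 is accepted: the run p0 → p5 ends in the accepting state p5.
Since at least one string is accepted, L(M) is not empty.

No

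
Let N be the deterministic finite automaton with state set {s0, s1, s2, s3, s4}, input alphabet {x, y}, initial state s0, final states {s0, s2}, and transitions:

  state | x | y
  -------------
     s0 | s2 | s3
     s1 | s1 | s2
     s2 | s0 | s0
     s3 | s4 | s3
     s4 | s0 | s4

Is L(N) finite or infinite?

State s0 is reachable from the start and can reach an accepting state, and it lies on the cycle s0 → s2 → s0.
Traversing that cycle any number of times yields accepted strings of unbounded length, so the language is infinite.

infinite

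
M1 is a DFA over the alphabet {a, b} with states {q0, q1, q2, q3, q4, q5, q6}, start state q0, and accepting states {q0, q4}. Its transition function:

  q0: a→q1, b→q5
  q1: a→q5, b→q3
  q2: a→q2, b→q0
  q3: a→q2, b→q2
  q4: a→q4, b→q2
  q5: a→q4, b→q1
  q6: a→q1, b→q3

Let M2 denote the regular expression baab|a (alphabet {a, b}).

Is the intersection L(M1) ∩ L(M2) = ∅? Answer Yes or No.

Yes

Converting the expression M2 to a DFA (subset construction, then merging equivalent states) gives the minimal DFA with states {r0, r1, r2, r3, r4, r5}, start state r0, accepting states {r1} and transitions r0: a→r1, b→r2; r1: a→r3, b→r3; r2: a→r4, b→r3; r3: a→r3, b→r3; r4: a→r5, b→r3; r5: a→r3, b→r1.
Exploring the product automaton M1 × M2 from the start pair (q0, r0), following both machines on each input symbol, reaches 12 state pairs: (q0, r0), (q1, r1), (q5, r2), (q5, r3), (q3, r3), (q4, r4), (q1, r3), (q4, r3), (q2, r3), (q4, r5), (q0, r3), (q2, r1).
M1 accepts in {q0, q4} and M2 accepts in {r1}; no reachable pair has both components accepting, so no string drives both machines to acceptance simultaneously and L(M1) ∩ L(M2) = ∅.
So no string is accepted by both, and the intersection is empty.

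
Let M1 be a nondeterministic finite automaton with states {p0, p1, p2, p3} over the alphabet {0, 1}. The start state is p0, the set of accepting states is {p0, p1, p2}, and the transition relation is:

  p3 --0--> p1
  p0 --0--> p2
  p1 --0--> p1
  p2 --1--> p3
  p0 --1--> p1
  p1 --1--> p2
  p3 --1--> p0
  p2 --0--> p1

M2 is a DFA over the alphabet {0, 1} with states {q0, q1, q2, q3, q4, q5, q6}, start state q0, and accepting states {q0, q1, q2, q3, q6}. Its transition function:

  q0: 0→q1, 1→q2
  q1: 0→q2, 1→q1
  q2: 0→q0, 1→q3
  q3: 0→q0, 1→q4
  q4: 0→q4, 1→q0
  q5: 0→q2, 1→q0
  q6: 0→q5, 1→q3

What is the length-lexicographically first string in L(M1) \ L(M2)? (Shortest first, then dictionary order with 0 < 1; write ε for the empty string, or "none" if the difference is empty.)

1110

The string 1110 is accepted by M1 but not by M2.
No shorter string lies in the difference, and 1110 is the lexicographically first length-4 string in L(M1) \ L(M2).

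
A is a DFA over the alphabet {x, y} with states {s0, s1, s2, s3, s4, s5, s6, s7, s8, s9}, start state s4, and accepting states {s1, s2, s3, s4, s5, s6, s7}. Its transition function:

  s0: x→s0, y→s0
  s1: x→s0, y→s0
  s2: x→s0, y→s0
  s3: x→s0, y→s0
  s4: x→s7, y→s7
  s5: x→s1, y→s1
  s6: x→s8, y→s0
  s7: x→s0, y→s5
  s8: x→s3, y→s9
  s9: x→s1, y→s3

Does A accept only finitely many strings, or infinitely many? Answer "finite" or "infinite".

The useful states (reachable from s4 and able to reach an accepting state) are {s1, s4, s5, s7}.
Restricted to these states the transition graph has no cycle, so every accepting path has bounded length and L is finite.

finite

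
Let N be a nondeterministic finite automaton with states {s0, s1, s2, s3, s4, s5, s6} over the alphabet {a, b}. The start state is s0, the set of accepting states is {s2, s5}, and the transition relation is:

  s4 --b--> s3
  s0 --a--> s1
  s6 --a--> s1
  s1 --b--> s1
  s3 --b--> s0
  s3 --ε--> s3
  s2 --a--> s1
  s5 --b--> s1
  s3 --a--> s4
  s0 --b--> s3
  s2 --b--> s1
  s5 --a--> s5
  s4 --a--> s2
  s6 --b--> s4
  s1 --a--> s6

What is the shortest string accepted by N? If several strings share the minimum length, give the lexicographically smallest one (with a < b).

A breadth-first search from s0 reaches an accepting state first via the path s0 → s3 → s4 → s2 on input baa.
No string of length < 3 is accepted (BFS exhausts all shorter strings without reaching an accepting state), and baa is the lexicographically least accepting string of length 3.

baa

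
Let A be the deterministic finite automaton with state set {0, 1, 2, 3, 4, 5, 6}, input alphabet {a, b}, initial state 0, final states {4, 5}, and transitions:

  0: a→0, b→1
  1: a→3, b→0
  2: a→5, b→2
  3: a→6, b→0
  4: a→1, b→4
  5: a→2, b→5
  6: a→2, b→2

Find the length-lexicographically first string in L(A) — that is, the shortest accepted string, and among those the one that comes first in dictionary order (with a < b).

A breadth-first search from 0 reaches an accepting state first via the path 0 → 1 → 3 → 6 → 2 → 5 on input baaaa.
No string of length < 5 is accepted (BFS exhausts all shorter strings without reaching an accepting state), and baaaa is the lexicographically least accepting string of length 5.

baaaa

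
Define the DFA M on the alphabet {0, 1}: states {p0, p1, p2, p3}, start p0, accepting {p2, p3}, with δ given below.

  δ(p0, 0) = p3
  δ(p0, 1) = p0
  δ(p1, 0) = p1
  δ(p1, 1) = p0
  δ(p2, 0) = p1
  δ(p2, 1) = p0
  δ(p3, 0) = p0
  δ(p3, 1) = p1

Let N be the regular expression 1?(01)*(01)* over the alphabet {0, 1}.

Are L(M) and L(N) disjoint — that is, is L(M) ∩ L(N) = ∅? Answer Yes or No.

Converting the expression N to a DFA (subset construction, then merging equivalent states) gives the minimal DFA with states {n0, n1, n2, n3}, start state n0, accepting states {n0, n2} and transitions n0: 0→n1, 1→n2; n1: 0→n3, 1→n2; n2: 0→n1, 1→n3; n3: 0→n3, 1→n3.
Exploring the product automaton M × N from the start pair (p0, n0), following both machines on each input symbol, reaches 8 state pairs: (p0, n0), (p3, n1), (p0, n2), (p0, n3), (p1, n2), (p3, n3), (p1, n1), (p1, n3).
M accepts in {p2, p3} and N accepts in {n0, n2}; no reachable pair has both components accepting, so no string drives both machines to acceptance simultaneously and L(M) ∩ L(N) = ∅.
So no string is accepted by both, and the intersection is empty.

Yes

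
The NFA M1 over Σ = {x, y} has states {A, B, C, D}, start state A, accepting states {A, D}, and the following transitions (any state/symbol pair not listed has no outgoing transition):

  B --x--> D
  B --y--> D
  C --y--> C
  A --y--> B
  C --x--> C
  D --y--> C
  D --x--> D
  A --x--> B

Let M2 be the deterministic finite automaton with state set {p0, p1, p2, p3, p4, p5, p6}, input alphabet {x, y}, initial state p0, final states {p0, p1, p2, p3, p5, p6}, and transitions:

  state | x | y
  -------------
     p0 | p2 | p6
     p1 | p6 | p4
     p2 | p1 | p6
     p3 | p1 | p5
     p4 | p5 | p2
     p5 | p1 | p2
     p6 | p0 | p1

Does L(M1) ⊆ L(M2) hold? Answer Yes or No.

Yes

Exploring the product automaton M1 × M2 from the start pair (A, p0), following both machines on each input symbol, reaches 13 state pairs: (A, p0), (B, p2), (B, p6), (D, p1), (D, p6), (D, p0), (C, p4), (C, p1), (D, p2), (C, p6), (C, p5), (C, p2), (C, p0).
M1 accepts in {A, D} and M2 accepts in {p0, p1, p2, p3, p5, p6}. The reachable pairs whose M1-component is accepting are (A, p0), (D, p1), (D, p6), (D, p0), (D, p2); in each of them the M2-component is accepting too, so the product for L(M1) \ L(M2) (M1-component accepting, M2-component rejecting) has no reachable accepting pair and the difference is empty.
Hence every string in L(M1) is also in L(M2).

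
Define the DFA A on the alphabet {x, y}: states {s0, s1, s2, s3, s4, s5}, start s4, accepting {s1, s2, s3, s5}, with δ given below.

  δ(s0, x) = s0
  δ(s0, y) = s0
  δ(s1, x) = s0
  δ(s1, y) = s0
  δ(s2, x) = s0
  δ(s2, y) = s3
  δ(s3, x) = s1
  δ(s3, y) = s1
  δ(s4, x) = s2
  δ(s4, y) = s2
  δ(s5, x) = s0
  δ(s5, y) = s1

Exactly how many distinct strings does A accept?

The useful subgraph on states {s1, s2, s3, s4} is acyclic, so L(A) is finite; the longest accepting path visits 4 useful states, giving maximum string length 3.
Counting accepting paths from s4 by length: 2 of length 1, 2 of length 2, 4 of length 3. Total 8.

8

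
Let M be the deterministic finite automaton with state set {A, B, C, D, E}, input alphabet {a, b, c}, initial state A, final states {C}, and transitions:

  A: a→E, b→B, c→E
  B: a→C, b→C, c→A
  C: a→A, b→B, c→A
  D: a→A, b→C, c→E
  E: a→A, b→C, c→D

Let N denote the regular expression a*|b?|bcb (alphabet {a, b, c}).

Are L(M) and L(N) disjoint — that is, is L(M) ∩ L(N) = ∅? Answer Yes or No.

Converting the expression N to a DFA (subset construction, then merging equivalent states) gives the minimal DFA with states {n0, n1, n2, n3, n4, n5}, start state n0, accepting states {n0, n1, n2, n5} and transitions n0: a→n1, b→n2, c→n3; n1: a→n1, b→n3, c→n3; n2: a→n3, b→n3, c→n4; n3: a→n3, b→n3, c→n3; n4: a→n3, b→n5, c→n3; n5: a→n3, b→n3, c→n3.
Exploring the product automaton M × N from the start pair (A, n0), following both machines on each input symbol, reaches 11 state pairs: (A, n0), (E, n1), (B, n2), (E, n3), (A, n1), (C, n3), (D, n3), (A, n4), (A, n3), (B, n3), (B, n5).
M accepts in {C} and N accepts in {n0, n1, n2, n5}; no reachable pair has both components accepting, so no string drives both machines to acceptance simultaneously and L(M) ∩ L(N) = ∅.
So no string is accepted by both, and the intersection is empty.

Yes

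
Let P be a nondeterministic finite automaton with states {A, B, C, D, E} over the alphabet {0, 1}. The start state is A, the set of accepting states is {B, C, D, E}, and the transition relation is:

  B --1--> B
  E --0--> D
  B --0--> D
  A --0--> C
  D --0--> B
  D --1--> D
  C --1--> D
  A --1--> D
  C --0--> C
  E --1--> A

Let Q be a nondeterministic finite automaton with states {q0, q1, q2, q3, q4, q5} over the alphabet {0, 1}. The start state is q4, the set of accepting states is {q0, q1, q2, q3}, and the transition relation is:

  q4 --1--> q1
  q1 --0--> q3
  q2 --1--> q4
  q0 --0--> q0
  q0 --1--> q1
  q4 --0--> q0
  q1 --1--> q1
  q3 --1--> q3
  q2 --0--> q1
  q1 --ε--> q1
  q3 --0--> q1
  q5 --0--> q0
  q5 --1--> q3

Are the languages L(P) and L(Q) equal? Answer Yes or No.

Yes

Exploring the product automaton P × Q from the start pair (A, q4), following both machines on each input symbol, reaches 4 state pairs: (A, q4), (C, q0), (D, q1), (B, q3).
P accepts in {B, C, D, E} and Q accepts in {q0, q1, q2, q3}. In every reachable pair the two components are either both accepting — (C, q0), (D, q1), (B, q3) — or both non-accepting, so no string is accepted by exactly one of the machines: L(P) \ L(Q) and L(Q) \ L(P) are both empty.
Hence every string is accepted by P iff it is accepted by Q, and the two languages coincide.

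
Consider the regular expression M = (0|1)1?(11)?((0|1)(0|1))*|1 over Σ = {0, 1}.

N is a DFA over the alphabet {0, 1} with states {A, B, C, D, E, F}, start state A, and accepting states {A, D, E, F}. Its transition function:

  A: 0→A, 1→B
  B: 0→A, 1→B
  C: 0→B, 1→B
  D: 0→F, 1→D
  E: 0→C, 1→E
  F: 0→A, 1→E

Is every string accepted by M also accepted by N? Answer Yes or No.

No

The string 1 is in L(M) but not in L(N).
So L(M) ⊄ L(N).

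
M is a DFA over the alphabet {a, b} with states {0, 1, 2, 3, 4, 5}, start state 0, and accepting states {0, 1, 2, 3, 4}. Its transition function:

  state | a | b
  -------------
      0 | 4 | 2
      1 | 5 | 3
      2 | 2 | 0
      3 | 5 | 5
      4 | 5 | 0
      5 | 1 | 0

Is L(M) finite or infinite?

infinite

State 0 is reachable from the start and can reach an accepting state, and it lies on the cycle 0 → 2 → 0.
Traversing that cycle any number of times yields accepted strings of unbounded length, so the language is infinite.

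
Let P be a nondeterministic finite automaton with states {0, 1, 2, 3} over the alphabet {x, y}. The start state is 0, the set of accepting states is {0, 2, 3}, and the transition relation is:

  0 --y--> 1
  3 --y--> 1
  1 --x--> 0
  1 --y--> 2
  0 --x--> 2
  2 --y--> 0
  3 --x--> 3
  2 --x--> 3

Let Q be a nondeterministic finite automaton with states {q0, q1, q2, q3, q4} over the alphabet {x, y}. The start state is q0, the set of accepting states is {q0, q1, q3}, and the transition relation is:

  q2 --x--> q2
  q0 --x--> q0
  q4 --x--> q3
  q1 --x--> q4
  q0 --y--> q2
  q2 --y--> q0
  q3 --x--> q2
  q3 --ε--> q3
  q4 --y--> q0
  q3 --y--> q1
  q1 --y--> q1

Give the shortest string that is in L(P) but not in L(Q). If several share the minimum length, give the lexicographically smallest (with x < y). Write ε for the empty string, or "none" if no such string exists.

The string xy is accepted by P but not by Q.
No shorter string lies in the difference, and xy is the lexicographically first length-2 string in L(P) \ L(Q).

xy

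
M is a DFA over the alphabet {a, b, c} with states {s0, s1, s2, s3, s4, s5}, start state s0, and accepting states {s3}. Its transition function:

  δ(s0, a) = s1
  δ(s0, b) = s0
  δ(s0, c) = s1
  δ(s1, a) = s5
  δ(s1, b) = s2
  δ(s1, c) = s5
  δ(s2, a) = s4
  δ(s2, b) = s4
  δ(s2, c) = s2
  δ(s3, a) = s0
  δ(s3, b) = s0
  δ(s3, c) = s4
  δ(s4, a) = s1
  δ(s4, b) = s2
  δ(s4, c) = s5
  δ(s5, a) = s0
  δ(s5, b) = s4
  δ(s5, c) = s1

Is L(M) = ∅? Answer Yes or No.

Yes

The states reachable from the start state are {s0, s1, s2, s4, s5}.
None of the accepting states {s3} is reachable, so no string is accepted and L(M) = ∅.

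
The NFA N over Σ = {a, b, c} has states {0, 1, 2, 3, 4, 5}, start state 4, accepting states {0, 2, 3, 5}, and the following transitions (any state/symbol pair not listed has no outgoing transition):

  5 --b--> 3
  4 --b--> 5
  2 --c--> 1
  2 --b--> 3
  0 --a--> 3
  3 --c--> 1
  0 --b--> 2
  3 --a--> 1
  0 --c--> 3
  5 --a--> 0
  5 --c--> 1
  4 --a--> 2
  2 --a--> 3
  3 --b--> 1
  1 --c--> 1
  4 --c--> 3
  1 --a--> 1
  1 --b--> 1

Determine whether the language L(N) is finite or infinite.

The useful states (reachable from 4 and able to reach an accepting state) are {0, 2, 3, 4, 5}.
Restricted to these states the transition graph has no cycle, so every accepting path has bounded length and L is finite.

finite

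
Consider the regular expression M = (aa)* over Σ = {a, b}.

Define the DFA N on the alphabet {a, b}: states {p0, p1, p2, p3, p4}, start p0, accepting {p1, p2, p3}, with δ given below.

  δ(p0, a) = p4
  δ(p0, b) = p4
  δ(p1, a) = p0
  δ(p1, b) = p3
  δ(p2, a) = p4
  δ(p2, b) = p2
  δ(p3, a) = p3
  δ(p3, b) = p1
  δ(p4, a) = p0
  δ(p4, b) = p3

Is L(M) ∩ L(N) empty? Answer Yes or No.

Yes

Converting the expression M to a DFA (subset construction, then merging equivalent states) gives the minimal DFA with states {m0, m1, m2}, start state m0, accepting states {m0} and transitions m0: a→m1, b→m2; m1: a→m0, b→m2; m2: a→m2, b→m2.
Exploring the product automaton M × N from the start pair (m0, p0), following both machines on each input symbol, reaches 6 state pairs: (m0, p0), (m1, p4), (m2, p4), (m2, p3), (m2, p0), (m2, p1).
M accepts in {m0} and N accepts in {p1, p2, p3}; no reachable pair has both components accepting, so no string drives both machines to acceptance simultaneously and L(M) ∩ L(N) = ∅.
So no string is accepted by both, and the intersection is empty.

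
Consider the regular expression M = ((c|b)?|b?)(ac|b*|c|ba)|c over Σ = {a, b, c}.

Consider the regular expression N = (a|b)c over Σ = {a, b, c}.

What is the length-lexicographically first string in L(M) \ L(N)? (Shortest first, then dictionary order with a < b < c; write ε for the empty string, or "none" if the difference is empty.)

The empty string ε is accepted by M but not by N.
Since ε is the unique shortest string, it is the required witness.

ε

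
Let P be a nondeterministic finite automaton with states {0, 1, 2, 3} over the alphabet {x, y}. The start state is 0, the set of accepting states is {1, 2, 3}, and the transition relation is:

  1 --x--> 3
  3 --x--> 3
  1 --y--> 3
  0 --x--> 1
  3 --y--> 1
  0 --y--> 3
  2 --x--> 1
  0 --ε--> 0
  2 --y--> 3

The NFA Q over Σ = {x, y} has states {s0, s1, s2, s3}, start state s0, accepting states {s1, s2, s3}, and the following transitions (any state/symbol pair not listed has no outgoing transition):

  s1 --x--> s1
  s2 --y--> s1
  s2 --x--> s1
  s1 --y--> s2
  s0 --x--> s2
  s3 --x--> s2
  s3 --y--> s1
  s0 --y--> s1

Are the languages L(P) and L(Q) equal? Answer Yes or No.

Exploring the product automaton P × Q from the start pair (0, s0), following both machines on each input symbol, reaches 3 state pairs: (0, s0), (1, s2), (3, s1).
P accepts in {1, 2, 3} and Q accepts in {s1, s2, s3}. In every reachable pair the two components are either both accepting — (1, s2), (3, s1) — or both non-accepting, so no string is accepted by exactly one of the machines: L(P) \ L(Q) and L(Q) \ L(P) are both empty.
Hence every string is accepted by P iff it is accepted by Q, and the two languages coincide.

Yes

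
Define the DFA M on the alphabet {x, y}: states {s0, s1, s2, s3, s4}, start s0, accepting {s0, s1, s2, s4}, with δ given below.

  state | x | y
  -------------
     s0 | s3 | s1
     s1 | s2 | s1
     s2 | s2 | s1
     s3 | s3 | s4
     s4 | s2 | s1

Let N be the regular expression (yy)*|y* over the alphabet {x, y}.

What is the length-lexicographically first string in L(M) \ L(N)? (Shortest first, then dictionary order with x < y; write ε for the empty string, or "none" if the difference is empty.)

The string xy is accepted by M but not by N.
No shorter string lies in the difference, and xy is the lexicographically first length-2 string in L(M) \ L(N).

xy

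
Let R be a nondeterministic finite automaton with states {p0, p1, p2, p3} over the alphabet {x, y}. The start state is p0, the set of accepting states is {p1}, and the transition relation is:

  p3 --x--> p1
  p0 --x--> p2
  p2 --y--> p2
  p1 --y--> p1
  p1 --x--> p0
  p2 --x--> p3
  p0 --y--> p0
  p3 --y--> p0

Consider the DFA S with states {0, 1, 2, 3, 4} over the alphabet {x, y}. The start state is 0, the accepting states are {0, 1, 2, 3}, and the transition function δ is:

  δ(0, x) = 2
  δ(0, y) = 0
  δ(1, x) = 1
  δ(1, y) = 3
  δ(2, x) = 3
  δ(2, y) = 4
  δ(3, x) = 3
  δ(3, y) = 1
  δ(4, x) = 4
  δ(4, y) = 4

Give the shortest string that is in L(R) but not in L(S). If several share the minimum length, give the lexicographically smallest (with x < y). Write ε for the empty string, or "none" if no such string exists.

xyxx

The string xyxx is accepted by R but not by S.
No shorter string lies in the difference, and xyxx is the lexicographically first length-4 string in L(R) \ L(S).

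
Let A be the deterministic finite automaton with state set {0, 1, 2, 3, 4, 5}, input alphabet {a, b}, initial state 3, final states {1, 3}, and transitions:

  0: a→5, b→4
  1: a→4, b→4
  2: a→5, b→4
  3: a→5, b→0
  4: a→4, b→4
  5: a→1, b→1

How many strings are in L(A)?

The useful subgraph on states {0, 1, 3, 5} is acyclic, so L(A) is finite; the longest accepting path visits 4 useful states, giving maximum string length 3.
Counting accepting paths from 3 by length: 1 of length 0, 2 of length 2, 2 of length 3. Total 5.

5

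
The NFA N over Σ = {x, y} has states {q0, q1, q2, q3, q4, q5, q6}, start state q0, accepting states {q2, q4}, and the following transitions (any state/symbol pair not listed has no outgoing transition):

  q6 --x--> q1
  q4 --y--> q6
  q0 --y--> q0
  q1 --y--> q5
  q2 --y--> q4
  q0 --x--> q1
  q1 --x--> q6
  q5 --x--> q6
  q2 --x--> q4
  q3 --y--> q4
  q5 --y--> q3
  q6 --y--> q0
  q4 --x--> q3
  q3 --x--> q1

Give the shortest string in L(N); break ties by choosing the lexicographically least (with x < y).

xyyy

A breadth-first search from q0 reaches an accepting state first via the path q0 → q1 → q5 → q3 → q4 on input xyyy.
No string of length < 4 is accepted (BFS exhausts all shorter strings without reaching an accepting state), and xyyy is the lexicographically least accepting string of length 4.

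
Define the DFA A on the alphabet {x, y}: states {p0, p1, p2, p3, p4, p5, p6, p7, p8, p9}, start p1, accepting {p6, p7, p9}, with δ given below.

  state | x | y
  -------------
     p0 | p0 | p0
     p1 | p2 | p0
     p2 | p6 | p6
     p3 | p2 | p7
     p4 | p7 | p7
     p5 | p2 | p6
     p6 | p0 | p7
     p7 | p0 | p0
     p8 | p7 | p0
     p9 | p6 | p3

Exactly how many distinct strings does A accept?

4

The useful subgraph on states {p1, p2, p6, p7} is acyclic, so L(A) is finite; the longest accepting path visits 4 useful states, giving maximum string length 3.
Counting accepting paths from p1 by length: 2 of length 2, 2 of length 3. Total 4.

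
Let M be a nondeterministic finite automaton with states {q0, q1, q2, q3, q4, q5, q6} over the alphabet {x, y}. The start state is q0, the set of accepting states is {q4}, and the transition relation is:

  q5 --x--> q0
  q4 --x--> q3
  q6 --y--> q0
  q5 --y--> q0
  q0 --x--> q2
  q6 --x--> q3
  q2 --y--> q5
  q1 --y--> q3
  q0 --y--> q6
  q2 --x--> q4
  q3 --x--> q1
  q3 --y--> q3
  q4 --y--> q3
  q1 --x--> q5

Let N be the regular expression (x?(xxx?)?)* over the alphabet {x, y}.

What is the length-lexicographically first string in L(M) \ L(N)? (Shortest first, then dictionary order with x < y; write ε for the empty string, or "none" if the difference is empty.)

yyxx

The string yyxx is accepted by M but not by N.
No shorter string lies in the difference, and yyxx is the lexicographically first length-4 string in L(M) \ L(N).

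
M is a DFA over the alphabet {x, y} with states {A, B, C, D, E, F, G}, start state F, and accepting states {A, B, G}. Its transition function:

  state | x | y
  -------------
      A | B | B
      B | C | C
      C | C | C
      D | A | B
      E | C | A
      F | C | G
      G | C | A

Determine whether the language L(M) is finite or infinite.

finite

The useful states (reachable from F and able to reach an accepting state) are {A, B, F, G}.
Restricted to these states the transition graph has no cycle, so every accepting path has bounded length and L is finite.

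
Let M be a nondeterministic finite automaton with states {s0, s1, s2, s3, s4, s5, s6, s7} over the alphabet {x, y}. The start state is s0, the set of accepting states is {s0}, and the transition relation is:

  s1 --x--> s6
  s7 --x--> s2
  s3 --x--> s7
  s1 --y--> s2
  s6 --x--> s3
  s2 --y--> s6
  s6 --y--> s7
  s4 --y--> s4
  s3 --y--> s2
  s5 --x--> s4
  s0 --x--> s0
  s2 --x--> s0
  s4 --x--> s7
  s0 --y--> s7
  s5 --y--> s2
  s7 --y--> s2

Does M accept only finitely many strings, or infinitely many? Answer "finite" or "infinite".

State s0 is reachable from the start and can reach an accepting state, and it lies on the cycle s0 → s0.
Traversing that cycle any number of times yields accepted strings of unbounded length, so the language is infinite.

infinite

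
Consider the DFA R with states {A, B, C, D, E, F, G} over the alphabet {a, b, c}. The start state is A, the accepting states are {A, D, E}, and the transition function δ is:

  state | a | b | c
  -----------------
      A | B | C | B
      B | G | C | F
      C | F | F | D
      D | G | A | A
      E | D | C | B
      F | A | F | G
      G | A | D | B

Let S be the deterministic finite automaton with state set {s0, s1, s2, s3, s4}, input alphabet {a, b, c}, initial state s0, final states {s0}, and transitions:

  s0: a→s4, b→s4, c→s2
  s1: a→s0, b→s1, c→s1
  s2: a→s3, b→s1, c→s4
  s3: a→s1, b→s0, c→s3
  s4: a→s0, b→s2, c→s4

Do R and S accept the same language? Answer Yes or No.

The string bc is accepted by R but rejected by S.
So L(R) ≠ L(S).

No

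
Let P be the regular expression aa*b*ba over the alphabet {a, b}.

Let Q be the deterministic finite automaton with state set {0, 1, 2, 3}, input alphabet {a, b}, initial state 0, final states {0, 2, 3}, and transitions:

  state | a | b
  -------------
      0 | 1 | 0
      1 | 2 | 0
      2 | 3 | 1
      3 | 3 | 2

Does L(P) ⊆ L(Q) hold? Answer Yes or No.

The string aba is in L(P) but not in L(Q).
So L(P) ⊄ L(Q).

No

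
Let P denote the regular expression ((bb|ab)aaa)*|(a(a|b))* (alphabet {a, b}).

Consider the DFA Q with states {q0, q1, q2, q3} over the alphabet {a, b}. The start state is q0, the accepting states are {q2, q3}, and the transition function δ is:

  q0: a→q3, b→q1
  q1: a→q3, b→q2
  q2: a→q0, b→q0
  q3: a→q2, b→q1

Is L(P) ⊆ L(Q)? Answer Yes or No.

The empty string ε is in L(P) but not in L(Q).
So L(P) ⊄ L(Q).

No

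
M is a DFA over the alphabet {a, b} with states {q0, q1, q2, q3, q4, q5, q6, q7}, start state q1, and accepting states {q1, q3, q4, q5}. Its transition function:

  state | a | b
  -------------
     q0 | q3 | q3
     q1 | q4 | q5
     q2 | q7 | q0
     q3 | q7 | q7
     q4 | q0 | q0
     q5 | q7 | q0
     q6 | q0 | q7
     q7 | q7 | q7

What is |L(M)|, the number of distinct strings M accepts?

The useful subgraph on states {q0, q1, q3, q4, q5} is acyclic, so L(M) is finite; the longest accepting path visits 4 useful states, giving maximum string length 3.
Counting accepting paths from q1 by length: 1 of length 0, 2 of length 1, 6 of length 3. Total 9.

9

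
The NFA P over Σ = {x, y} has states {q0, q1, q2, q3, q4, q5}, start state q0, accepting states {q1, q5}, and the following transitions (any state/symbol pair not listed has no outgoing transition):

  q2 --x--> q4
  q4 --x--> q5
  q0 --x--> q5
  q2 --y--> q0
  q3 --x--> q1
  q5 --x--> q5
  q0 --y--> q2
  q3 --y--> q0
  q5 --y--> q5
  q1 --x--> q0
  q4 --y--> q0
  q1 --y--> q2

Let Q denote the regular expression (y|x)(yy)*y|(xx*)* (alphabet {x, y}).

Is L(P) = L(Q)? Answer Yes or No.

The string xxy is accepted by P but rejected by Q.
So L(P) ≠ L(Q).

No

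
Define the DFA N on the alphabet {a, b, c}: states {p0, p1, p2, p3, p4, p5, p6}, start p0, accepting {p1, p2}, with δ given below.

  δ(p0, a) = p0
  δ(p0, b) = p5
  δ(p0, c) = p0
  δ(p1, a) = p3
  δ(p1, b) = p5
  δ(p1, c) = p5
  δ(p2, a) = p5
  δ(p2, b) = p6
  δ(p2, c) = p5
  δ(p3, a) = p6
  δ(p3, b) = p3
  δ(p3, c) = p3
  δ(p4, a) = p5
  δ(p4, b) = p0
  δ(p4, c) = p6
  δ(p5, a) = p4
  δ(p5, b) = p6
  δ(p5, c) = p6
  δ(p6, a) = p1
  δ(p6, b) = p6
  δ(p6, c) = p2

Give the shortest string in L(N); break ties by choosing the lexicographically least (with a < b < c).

A breadth-first search from p0 reaches an accepting state first via the path p0 → p5 → p6 → p1 on input bba.
No string of length < 3 is accepted (BFS exhausts all shorter strings without reaching an accepting state), and bba is the lexicographically least accepting string of length 3.

bba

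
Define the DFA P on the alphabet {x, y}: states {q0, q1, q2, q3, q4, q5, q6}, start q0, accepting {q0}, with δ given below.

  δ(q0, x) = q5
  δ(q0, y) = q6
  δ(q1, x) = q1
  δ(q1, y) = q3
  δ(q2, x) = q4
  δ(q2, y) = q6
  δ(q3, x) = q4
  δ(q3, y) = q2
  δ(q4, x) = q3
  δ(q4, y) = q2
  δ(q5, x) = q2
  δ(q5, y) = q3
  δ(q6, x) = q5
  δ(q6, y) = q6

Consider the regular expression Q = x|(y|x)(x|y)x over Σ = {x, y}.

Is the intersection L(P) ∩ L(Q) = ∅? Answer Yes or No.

Converting the expression Q to a DFA (subset construction, then merging equivalent states) gives the minimal DFA with states {r0, r1, r2, r3, r4, r5}, start state r0, accepting states {r1, r4} and transitions r0: x→r1, y→r2; r1: x→r3, y→r3; r2: x→r3, y→r3; r3: x→r4, y→r5; r4: x→r5, y→r5; r5: x→r5, y→r5.
Exploring the product automaton P × Q from the start pair (q0, r0), following both machines on each input symbol, reaches 15 state pairs: (q0, r0), (q5, r1), (q6, r2), (q2, r3), (q3, r3), (q5, r3), (q6, r3), (q4, r4), (q6, r5), (q2, r5), (q2, r4), (q3, r5), (q5, r4), (q5, r5), (q4, r5).
P accepts in {q0} and Q accepts in {r1, r4}; no reachable pair has both components accepting, so no string drives both machines to acceptance simultaneously and L(P) ∩ L(Q) = ∅.
So no string is accepted by both, and the intersection is empty.

Yes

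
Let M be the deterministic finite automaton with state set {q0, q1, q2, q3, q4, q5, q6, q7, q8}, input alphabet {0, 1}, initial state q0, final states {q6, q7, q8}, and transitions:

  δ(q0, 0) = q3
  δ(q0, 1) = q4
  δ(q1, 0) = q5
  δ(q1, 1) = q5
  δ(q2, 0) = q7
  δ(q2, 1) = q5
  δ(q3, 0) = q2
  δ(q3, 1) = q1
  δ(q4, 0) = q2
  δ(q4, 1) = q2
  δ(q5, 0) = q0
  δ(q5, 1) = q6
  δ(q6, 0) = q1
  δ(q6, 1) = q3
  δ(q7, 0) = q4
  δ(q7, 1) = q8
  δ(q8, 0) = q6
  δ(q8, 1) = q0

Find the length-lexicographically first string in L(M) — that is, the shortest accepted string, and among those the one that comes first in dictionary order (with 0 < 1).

A breadth-first search from q0 reaches an accepting state first via the path q0 → q3 → q2 → q7 on input 000.
No string of length < 3 is accepted (BFS exhausts all shorter strings without reaching an accepting state), and 000 is the lexicographically least accepting string of length 3.

000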